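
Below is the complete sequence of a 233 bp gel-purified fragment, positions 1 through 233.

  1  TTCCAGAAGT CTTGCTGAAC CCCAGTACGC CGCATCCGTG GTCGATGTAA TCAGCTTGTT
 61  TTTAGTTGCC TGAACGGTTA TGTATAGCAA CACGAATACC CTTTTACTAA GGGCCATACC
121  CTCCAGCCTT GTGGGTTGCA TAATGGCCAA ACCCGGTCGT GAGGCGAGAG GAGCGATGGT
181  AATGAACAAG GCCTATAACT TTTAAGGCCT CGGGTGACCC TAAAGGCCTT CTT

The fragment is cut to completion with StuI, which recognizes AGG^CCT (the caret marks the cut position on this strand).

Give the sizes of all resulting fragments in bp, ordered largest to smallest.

StuI sites (AGGCCT) start at positions 189, 205, 224.
StuI cuts after base 3 of each site, so after positions 191, 207, 226.
Linear molecule, 3 cuts → 4 fragments:
  1–191 → 191 bp
  192–207 → 16 bp
  208–226 → 19 bp
  227–233 → 7 bp
Sorted largest to smallest: 191, 19, 16, 7 bp.

191, 19, 16, 7 bp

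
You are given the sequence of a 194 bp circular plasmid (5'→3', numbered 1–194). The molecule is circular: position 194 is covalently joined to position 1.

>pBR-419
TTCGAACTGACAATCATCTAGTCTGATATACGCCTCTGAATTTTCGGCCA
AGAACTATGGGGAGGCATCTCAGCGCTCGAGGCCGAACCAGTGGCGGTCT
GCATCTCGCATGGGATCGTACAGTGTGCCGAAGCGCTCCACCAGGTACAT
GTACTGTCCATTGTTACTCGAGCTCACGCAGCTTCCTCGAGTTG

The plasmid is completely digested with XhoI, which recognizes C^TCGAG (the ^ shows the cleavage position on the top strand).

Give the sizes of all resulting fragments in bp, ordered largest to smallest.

91, 84, 19 bp

XhoI sites (CTCGAG) start at positions 76, 167, 186.
XhoI cuts after the first base of each site, so after positions 76, 167, 186.
Circular molecule, 3 cuts → 3 fragments:
  77–167 → 91 bp
  168–186 → 19 bp
  187–194 then 1–76 → 8 + 76 = 84 bp
Sorted largest to smallest: 91, 84, 19 bp.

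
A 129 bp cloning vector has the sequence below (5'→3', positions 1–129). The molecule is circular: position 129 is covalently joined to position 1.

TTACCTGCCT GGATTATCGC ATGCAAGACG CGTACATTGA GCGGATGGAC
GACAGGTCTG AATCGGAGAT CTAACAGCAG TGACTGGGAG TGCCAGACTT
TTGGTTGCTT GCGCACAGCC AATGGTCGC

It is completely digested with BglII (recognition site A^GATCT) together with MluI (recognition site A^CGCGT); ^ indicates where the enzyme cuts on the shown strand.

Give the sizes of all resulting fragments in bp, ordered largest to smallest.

The BglII site (AGATCT) starts at position 67.
BglII cuts after the first base of each site, so after position 67.
The MluI site (ACGCGT) starts at position 28.
MluI cuts after the first base of each site, so after position 28.
Combined cut positions: 28, 67.
Circular molecule, 2 cuts → 2 fragments:
  29–67 → 39 bp
  68–129 then 1–28 → 62 + 28 = 90 bp
Sorted largest to smallest: 90, 39 bp.

90, 39 bp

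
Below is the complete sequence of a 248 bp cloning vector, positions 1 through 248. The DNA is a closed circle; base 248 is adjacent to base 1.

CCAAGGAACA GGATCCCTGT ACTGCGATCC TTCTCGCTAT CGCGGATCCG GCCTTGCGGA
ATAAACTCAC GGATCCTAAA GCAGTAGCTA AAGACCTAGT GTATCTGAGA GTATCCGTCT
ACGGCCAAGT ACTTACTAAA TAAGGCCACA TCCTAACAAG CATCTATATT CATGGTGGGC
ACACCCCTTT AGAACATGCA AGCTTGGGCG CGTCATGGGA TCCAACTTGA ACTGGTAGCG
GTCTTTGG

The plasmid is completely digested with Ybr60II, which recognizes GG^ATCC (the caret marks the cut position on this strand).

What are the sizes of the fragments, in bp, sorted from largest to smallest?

Ybr60II sites (GGATCC) start at positions 11, 44, 71, 218.
Ybr60II cuts after base 2 of each site, so after positions 12, 45, 72, 219.
Circular molecule, 4 cuts → 4 fragments:
  13–45 → 33 bp
  46–72 → 27 bp
  73–219 → 147 bp
  220–248 then 1–12 → 29 + 12 = 41 bp
Sorted largest to smallest: 147, 41, 33, 27 bp.

147, 41, 33, 27 bp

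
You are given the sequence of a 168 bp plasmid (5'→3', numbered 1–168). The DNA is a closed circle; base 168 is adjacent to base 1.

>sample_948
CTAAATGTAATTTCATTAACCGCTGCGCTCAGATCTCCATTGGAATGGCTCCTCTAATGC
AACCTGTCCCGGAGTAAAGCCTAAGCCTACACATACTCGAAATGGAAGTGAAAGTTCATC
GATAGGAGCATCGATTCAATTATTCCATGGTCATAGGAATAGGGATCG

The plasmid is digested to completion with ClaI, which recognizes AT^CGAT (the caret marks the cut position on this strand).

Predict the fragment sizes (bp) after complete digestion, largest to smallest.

156, 12 bp

ClaI sites (ATCGAT) start at positions 118, 130.
ClaI cuts after base 2 of each site, so after positions 119, 131.
Circular molecule, 2 cuts → 2 fragments:
  120–131 → 12 bp
  132–168 then 1–119 → 37 + 119 = 156 bp
Sorted largest to smallest: 156, 12 bp.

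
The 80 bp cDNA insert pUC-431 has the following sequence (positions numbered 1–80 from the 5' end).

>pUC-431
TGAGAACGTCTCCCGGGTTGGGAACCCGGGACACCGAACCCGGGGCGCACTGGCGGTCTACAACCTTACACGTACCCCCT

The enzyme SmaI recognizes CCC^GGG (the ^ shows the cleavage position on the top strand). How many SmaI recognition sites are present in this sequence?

CCCGGG occurs starting at positions 12, 25, 39.
SmaI cuts at 3 sites.

3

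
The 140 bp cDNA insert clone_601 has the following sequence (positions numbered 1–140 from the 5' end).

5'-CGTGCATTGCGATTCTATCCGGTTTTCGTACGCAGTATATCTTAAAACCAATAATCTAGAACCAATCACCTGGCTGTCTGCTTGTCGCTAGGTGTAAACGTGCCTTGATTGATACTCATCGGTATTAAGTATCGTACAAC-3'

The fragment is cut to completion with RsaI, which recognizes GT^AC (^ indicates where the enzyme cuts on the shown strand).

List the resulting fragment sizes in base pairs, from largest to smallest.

RsaI sites (GTAC) start at positions 28, 134.
RsaI cuts after base 2 of each site, so after positions 29, 135.
Linear molecule, 2 cuts → 3 fragments:
  1–29 → 29 bp
  30–135 → 106 bp
  136–140 → 5 bp
Sorted largest to smallest: 106, 29, 5 bp.

106, 29, 5 bp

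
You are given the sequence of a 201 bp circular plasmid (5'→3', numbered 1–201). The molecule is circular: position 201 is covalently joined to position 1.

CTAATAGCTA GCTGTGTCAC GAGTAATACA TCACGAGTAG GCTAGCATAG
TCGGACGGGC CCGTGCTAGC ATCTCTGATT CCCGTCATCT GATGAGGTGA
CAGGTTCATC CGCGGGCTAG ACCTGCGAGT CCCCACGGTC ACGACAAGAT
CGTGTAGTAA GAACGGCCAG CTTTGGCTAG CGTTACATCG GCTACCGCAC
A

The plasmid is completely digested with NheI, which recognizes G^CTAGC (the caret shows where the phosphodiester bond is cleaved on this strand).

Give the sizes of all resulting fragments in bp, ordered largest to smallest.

NheI sites (GCTAGC) start at positions 7, 41, 65, 176.
NheI cuts after the first base of each site, so after positions 7, 41, 65, 176.
Circular molecule, 4 cuts → 4 fragments:
  8–41 → 34 bp
  42–65 → 24 bp
  66–176 → 111 bp
  177–201 then 1–7 → 25 + 7 = 32 bp
Sorted largest to smallest: 111, 34, 32, 24 bp.

111, 34, 32, 24 bp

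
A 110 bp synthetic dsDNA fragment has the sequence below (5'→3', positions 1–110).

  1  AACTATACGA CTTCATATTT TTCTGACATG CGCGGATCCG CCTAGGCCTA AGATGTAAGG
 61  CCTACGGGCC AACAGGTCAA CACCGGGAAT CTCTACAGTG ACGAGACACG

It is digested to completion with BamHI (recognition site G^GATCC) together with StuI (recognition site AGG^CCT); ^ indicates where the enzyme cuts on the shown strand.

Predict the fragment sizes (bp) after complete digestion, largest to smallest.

The BamHI site (GGATCC) starts at position 34.
BamHI cuts after the first base of each site, so after position 34.
StuI sites (AGGCCT) start at positions 44, 58.
StuI cuts after base 3 of each site, so after positions 46, 60.
Combined cut positions: 34, 46, 60.
Linear molecule, 3 cuts → 4 fragments:
  1–34 → 34 bp
  35–46 → 12 bp
  47–60 → 14 bp
  61–110 → 50 bp
Sorted largest to smallest: 50, 34, 14, 12 bp.

50, 34, 14, 12 bp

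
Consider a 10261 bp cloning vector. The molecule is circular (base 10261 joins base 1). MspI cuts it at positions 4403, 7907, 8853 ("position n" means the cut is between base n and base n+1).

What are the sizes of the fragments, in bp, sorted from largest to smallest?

Circular molecule, 3 cuts → 3 fragments:
  7907 − 4403 = 3504 bp
  8853 − 7907 = 946 bp
  wrap: 10261 − 8853 + 4403 = 5811 bp
Sorted largest to smallest: 5811, 3504, 946 bp.

5811, 3504, 946 bp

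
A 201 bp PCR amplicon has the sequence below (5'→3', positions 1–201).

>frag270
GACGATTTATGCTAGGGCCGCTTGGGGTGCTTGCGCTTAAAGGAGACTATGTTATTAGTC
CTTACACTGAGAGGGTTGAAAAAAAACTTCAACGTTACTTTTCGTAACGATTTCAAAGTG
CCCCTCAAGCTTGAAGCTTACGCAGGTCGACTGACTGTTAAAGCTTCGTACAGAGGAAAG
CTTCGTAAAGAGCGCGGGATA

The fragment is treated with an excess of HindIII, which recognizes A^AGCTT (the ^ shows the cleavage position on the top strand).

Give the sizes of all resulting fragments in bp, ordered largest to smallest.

HindIII sites (AAGCTT) start at positions 127, 134, 161, 178.
HindIII cuts after the first base of each site, so after positions 127, 134, 161, 178.
Linear molecule, 4 cuts → 5 fragments:
  1–127 → 127 bp
  128–134 → 7 bp
  135–161 → 27 bp
  162–178 → 17 bp
  179–201 → 23 bp
Sorted largest to smallest: 127, 27, 23, 17, 7 bp.

127, 27, 23, 17, 7 bp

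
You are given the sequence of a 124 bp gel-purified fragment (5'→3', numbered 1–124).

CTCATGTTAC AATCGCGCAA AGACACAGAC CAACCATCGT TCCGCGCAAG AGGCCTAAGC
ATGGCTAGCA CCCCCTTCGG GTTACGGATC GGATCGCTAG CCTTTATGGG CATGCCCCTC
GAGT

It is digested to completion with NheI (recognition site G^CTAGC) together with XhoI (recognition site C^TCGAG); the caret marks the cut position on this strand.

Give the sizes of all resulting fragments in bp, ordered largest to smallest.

NheI sites (GCTAGC) start at positions 64, 96.
NheI cuts after the first base of each site, so after positions 64, 96.
The XhoI site (CTCGAG) starts at position 118.
XhoI cuts after the first base of each site, so after position 118.
Combined cut positions: 64, 96, 118.
Linear molecule, 3 cuts → 4 fragments:
  1–64 → 64 bp
  65–96 → 32 bp
  97–118 → 22 bp
  119–124 → 6 bp
Sorted largest to smallest: 64, 32, 22, 6 bp.

64, 32, 22, 6 bp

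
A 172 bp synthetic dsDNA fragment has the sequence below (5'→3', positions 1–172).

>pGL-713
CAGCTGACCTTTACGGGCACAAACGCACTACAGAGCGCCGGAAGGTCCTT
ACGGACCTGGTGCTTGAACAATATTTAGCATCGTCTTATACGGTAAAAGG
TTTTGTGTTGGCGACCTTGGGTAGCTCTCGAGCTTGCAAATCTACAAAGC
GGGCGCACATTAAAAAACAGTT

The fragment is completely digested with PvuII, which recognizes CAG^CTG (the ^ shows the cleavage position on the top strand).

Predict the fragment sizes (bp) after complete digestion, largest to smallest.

The PvuII site (CAGCTG) starts at position 1.
PvuII cuts after base 3 of each site, so after position 3.
Linear molecule, 1 cut → 2 fragments:
  1–3 → 3 bp
  4–172 → 169 bp
Sorted largest to smallest: 169, 3 bp.

169, 3 bp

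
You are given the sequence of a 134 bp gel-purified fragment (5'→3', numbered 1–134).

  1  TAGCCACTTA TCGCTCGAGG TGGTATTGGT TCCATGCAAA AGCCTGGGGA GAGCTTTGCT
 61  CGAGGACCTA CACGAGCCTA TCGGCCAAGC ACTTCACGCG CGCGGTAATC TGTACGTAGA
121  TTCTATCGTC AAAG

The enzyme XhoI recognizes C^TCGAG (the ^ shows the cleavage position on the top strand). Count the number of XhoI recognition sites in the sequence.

CTCGAG occurs starting at positions 14, 59.
XhoI cuts at 2 sites.

2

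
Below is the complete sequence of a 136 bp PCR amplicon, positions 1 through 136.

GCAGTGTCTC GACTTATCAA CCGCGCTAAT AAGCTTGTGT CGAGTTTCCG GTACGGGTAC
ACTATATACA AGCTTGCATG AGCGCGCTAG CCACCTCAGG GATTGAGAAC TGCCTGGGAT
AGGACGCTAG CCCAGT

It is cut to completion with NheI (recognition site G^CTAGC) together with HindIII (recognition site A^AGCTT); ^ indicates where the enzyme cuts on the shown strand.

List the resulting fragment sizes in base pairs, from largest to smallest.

NheI sites (GCTAGC) start at positions 86, 126.
NheI cuts after the first base of each site, so after positions 86, 126.
HindIII sites (AAGCTT) start at positions 31, 70.
HindIII cuts after the first base of each site, so after positions 31, 70.
Combined cut positions: 31, 70, 86, 126.
Linear molecule, 4 cuts → 5 fragments:
  1–31 → 31 bp
  32–70 → 39 bp
  71–86 → 16 bp
  87–126 → 40 bp
  127–136 → 10 bp
Sorted largest to smallest: 40, 39, 31, 16, 10 bp.

40, 39, 31, 16, 10 bp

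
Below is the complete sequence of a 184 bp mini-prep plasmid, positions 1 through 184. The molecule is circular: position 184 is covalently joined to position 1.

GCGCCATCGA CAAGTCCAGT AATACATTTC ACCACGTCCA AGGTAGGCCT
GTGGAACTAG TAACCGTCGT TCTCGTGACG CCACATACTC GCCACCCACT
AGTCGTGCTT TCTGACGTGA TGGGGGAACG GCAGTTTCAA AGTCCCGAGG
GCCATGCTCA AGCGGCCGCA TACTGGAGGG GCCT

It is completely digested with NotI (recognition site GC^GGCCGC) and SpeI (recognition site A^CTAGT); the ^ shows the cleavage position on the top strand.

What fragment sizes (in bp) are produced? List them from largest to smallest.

77, 65, 42 bp

The NotI site (GCGGCCGC) starts at position 162.
NotI cuts after base 2 of each site, so after position 163.
SpeI sites (ACTAGT) start at positions 56, 98.
SpeI cuts after the first base of each site, so after positions 56, 98.
Combined cut positions: 56, 98, 163.
Circular molecule, 3 cuts → 3 fragments:
  57–98 → 42 bp
  99–163 → 65 bp
  164–184 then 1–56 → 21 + 56 = 77 bp
Sorted largest to smallest: 77, 65, 42 bp.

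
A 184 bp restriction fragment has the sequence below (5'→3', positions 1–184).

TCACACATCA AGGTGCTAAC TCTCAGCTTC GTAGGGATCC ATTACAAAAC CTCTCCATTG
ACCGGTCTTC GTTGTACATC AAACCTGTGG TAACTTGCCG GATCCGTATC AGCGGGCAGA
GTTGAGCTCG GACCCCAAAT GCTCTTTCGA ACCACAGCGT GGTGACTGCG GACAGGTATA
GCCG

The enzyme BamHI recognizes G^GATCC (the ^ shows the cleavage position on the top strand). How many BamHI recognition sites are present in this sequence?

GGATCC occurs starting at positions 35, 100.
BamHI cuts at 2 sites.

2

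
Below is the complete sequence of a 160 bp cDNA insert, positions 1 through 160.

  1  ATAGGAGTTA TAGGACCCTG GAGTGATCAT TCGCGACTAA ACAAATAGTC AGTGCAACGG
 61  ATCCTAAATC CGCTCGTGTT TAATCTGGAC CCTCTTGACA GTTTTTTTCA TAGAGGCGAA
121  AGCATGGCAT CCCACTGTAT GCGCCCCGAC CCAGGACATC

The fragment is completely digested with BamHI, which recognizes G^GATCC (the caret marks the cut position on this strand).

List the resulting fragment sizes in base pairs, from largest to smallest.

The BamHI site (GGATCC) starts at position 59.
BamHI cuts after the first base of each site, so after position 59.
Linear molecule, 1 cut → 2 fragments:
  1–59 → 59 bp
  60–160 → 101 bp
Sorted largest to smallest: 101, 59 bp.

101, 59 bp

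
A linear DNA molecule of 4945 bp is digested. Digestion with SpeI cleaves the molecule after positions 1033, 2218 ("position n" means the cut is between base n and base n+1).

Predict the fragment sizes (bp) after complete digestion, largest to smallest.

2727, 1185, 1033 bp

Linear molecule, 2 cuts → 3 fragments:
  1033 − 0 = 1033 bp
  2218 − 1033 = 1185 bp
  4945 − 2218 = 2727 bp
Sorted largest to smallest: 2727, 1185, 1033 bp.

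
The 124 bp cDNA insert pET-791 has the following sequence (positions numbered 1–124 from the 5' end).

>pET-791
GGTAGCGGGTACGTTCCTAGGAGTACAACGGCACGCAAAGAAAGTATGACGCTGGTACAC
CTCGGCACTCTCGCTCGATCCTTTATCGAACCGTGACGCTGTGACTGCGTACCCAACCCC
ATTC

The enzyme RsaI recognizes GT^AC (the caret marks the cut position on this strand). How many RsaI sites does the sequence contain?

GTAC occurs starting at positions 9, 23, 55, 109.
RsaI cuts at 4 sites.

4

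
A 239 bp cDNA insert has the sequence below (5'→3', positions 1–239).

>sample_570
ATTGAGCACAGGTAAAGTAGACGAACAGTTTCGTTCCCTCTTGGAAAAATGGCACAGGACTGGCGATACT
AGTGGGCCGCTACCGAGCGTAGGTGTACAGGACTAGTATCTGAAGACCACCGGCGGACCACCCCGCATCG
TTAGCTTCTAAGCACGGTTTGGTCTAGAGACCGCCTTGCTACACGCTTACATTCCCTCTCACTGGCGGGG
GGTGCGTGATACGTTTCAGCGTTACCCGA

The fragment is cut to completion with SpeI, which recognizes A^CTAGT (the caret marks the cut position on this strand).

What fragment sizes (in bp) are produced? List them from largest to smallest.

137, 68, 34 bp

SpeI sites (ACTAGT) start at positions 68, 102.
SpeI cuts after the first base of each site, so after positions 68, 102.
Linear molecule, 2 cuts → 3 fragments:
  1–68 → 68 bp
  69–102 → 34 bp
  103–239 → 137 bp
Sorted largest to smallest: 137, 68, 34 bp.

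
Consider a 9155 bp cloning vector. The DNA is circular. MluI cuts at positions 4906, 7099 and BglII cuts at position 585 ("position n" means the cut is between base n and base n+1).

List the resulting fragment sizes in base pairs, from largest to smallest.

Combined cut positions (sorted): 585, 4906, 7099.
Circular molecule, 3 cuts → 3 fragments:
  4906 − 585 = 4321 bp
  7099 − 4906 = 2193 bp
  wrap: 9155 − 7099 + 585 = 2641 bp
Sorted largest to smallest: 4321, 2641, 2193 bp.

4321, 2641, 2193 bp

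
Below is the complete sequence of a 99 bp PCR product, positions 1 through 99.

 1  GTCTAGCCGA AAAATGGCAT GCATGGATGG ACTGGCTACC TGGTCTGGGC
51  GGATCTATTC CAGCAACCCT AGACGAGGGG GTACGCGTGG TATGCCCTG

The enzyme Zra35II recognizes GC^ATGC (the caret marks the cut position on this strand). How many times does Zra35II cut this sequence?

1

GCATGC occurs starting at position 17.
Zra35II cuts at 1 site.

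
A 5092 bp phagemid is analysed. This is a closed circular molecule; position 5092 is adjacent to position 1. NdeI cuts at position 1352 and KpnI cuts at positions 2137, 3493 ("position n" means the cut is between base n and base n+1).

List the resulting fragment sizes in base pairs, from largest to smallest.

Combined cut positions (sorted): 1352, 2137, 3493.
Circular molecule, 3 cuts → 3 fragments:
  2137 − 1352 = 785 bp
  3493 − 2137 = 1356 bp
  wrap: 5092 − 3493 + 1352 = 2951 bp
Sorted largest to smallest: 2951, 1356, 785 bp.

2951, 1356, 785 bp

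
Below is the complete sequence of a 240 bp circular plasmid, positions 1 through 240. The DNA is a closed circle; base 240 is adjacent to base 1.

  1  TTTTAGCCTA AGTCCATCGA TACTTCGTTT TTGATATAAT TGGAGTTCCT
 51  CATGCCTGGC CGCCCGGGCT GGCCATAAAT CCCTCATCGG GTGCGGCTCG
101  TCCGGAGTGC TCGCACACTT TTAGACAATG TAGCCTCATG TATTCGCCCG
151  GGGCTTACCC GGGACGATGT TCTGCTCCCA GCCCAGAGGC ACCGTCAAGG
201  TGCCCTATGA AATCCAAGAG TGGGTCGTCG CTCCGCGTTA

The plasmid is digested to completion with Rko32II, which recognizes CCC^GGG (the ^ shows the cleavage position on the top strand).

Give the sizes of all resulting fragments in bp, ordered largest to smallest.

145, 84, 11 bp

Rko32II sites (CCCGGG) start at positions 63, 147, 158.
Rko32II cuts after base 3 of each site, so after positions 65, 149, 160.
Circular molecule, 3 cuts → 3 fragments:
  66–149 → 84 bp
  150–160 → 11 bp
  161–240 then 1–65 → 80 + 65 = 145 bp
Sorted largest to smallest: 145, 84, 11 bp.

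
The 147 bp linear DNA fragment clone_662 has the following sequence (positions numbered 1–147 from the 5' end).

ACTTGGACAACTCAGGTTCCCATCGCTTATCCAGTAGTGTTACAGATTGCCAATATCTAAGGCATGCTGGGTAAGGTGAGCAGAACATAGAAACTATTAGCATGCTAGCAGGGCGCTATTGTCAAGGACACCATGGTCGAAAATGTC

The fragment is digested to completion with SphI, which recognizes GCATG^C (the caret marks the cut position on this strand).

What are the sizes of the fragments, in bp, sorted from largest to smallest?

66, 43, 38 bp

SphI sites (GCATGC) start at positions 62, 100.
SphI cuts after base 5 of each site (before the last base), so after positions 66, 104.
Linear molecule, 2 cuts → 3 fragments:
  1–66 → 66 bp
  67–104 → 38 bp
  105–147 → 43 bp
Sorted largest to smallest: 66, 43, 38 bp.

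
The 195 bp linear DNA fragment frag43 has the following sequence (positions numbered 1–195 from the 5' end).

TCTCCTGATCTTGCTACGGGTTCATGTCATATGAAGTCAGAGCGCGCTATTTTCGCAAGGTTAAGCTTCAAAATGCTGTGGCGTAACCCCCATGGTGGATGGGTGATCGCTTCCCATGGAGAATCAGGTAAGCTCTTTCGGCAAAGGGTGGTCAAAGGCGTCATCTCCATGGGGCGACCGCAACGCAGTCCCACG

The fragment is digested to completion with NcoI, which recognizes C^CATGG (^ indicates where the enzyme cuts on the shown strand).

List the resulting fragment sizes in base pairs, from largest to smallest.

90, 53, 28, 24 bp

NcoI sites (CCATGG) start at positions 90, 114, 167.
NcoI cuts after the first base of each site, so after positions 90, 114, 167.
Linear molecule, 3 cuts → 4 fragments:
  1–90 → 90 bp
  91–114 → 24 bp
  115–167 → 53 bp
  168–195 → 28 bp
Sorted largest to smallest: 90, 53, 28, 24 bp.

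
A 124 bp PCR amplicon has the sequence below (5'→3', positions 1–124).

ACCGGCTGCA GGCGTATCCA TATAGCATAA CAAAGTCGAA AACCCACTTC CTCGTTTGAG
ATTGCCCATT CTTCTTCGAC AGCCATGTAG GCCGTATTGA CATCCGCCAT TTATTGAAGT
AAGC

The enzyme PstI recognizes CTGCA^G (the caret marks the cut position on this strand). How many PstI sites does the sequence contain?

1

CTGCAG occurs starting at position 6.
PstI cuts at 1 site.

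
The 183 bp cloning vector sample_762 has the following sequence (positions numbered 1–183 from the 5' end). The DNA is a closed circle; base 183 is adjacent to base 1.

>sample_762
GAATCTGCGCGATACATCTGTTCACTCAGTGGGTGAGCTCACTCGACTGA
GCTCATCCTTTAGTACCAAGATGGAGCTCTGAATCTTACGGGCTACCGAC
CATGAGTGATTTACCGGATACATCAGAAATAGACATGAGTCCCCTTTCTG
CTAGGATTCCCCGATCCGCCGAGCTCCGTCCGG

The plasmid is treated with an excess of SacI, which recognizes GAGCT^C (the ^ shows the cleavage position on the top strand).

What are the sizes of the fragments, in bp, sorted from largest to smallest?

97, 47, 25, 14 bp

SacI sites (GAGCTC) start at positions 35, 49, 74, 171.
SacI cuts after base 5 of each site (before the last base), so after positions 39, 53, 78, 175.
Circular molecule, 4 cuts → 4 fragments:
  40–53 → 14 bp
  54–78 → 25 bp
  79–175 → 97 bp
  176–183 then 1–39 → 8 + 39 = 47 bp
Sorted largest to smallest: 97, 47, 25, 14 bp.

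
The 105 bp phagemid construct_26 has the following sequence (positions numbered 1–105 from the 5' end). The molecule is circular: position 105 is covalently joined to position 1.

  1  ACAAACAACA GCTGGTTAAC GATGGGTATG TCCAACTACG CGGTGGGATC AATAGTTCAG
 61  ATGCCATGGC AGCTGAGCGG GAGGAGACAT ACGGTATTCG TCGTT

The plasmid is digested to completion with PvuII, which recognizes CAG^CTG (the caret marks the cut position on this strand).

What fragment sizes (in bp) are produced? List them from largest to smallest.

61, 44 bp

PvuII sites (CAGCTG) start at positions 9, 70.
PvuII cuts after base 3 of each site, so after positions 11, 72.
Circular molecule, 2 cuts → 2 fragments:
  12–72 → 61 bp
  73–105 then 1–11 → 33 + 11 = 44 bp
Sorted largest to smallest: 61, 44 bp.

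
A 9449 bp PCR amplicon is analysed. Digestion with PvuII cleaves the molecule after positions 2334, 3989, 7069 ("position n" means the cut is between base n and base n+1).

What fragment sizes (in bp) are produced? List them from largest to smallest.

3080, 2380, 2334, 1655 bp

Linear molecule, 3 cuts → 4 fragments:
  2334 − 0 = 2334 bp
  3989 − 2334 = 1655 bp
  7069 − 3989 = 3080 bp
  9449 − 7069 = 2380 bp
Sorted largest to smallest: 3080, 2380, 2334, 1655 bp.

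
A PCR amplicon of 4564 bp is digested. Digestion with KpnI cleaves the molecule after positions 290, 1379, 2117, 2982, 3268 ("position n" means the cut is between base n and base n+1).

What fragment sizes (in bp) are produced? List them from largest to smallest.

1296, 1089, 865, 738, 290, 286 bp

Linear molecule, 5 cuts → 6 fragments:
  290 − 0 = 290 bp
  1379 − 290 = 1089 bp
  2117 − 1379 = 738 bp
  2982 − 2117 = 865 bp
  3268 − 2982 = 286 bp
  4564 − 3268 = 1296 bp
Sorted largest to smallest: 1296, 1089, 865, 738, 290, 286 bp.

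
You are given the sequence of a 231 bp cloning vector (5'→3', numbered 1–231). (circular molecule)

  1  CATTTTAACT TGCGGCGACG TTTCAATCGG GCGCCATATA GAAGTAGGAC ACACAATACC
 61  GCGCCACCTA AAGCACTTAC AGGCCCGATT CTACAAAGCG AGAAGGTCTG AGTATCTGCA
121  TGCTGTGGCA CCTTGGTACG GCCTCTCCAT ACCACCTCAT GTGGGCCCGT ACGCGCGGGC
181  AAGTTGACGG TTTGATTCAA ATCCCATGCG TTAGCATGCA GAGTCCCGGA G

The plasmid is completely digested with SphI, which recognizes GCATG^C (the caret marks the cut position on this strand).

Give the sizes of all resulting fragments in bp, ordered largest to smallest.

135, 96 bp

SphI sites (GCATGC) start at positions 118, 214.
SphI cuts after base 5 of each site (before the last base), so after positions 122, 218.
Circular molecule, 2 cuts → 2 fragments:
  123–218 → 96 bp
  219–231 then 1–122 → 13 + 122 = 135 bp
Sorted largest to smallest: 135, 96 bp.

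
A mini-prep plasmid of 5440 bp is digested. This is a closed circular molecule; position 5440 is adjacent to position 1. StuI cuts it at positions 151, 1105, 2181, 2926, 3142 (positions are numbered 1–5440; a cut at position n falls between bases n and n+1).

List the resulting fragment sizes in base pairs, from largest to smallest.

Circular molecule, 5 cuts → 5 fragments:
  1105 − 151 = 954 bp
  2181 − 1105 = 1076 bp
  2926 − 2181 = 745 bp
  3142 − 2926 = 216 bp
  wrap: 5440 − 3142 + 151 = 2449 bp
Sorted largest to smallest: 2449, 1076, 954, 745, 216 bp.

2449, 1076, 954, 745, 216 bp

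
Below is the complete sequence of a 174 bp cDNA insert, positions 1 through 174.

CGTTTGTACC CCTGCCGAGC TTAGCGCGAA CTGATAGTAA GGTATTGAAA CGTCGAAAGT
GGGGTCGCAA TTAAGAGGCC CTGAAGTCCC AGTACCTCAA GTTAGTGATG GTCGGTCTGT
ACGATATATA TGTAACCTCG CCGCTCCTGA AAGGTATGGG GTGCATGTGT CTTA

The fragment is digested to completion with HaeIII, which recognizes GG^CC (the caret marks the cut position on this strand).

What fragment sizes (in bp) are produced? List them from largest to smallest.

The HaeIII site (GGCC) starts at position 77.
HaeIII cuts after base 2 of each site, so after position 78.
Linear molecule, 1 cut → 2 fragments:
  1–78 → 78 bp
  79–174 → 96 bp
Sorted largest to smallest: 96, 78 bp.

96, 78 bp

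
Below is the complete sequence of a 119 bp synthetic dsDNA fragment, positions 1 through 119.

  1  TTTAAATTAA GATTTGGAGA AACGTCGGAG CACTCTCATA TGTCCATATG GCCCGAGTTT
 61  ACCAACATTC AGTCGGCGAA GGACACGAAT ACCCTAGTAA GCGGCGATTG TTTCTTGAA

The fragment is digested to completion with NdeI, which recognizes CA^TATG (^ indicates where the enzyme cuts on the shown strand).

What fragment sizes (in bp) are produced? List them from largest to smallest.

NdeI sites (CATATG) start at positions 37, 45.
NdeI cuts after base 2 of each site, so after positions 38, 46.
Linear molecule, 2 cuts → 3 fragments:
  1–38 → 38 bp
  39–46 → 8 bp
  47–119 → 73 bp
Sorted largest to smallest: 73, 38, 8 bp.

73, 38, 8 bp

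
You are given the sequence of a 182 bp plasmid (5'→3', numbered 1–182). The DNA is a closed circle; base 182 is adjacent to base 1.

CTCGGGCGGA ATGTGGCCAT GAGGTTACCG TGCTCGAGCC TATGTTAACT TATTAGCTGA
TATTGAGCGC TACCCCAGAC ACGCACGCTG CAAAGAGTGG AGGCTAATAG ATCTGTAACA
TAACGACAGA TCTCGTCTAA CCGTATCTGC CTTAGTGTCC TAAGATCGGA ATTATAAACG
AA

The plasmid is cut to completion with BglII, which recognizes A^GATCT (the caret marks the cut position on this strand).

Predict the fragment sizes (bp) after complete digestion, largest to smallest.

BglII sites (AGATCT) start at positions 109, 128.
BglII cuts after the first base of each site, so after positions 109, 128.
Circular molecule, 2 cuts → 2 fragments:
  110–128 → 19 bp
  129–182 then 1–109 → 54 + 109 = 163 bp
Sorted largest to smallest: 163, 19 bp.

163, 19 bp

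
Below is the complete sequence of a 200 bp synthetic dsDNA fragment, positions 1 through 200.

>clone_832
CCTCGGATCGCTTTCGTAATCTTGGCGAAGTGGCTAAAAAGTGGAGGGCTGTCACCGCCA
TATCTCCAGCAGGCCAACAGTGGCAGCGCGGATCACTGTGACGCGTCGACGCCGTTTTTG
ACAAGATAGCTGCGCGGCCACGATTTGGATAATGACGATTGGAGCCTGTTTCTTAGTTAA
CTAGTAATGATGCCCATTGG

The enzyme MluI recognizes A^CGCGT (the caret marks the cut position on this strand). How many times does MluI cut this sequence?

ACGCGT occurs starting at position 101.
MluI cuts at 1 site.

1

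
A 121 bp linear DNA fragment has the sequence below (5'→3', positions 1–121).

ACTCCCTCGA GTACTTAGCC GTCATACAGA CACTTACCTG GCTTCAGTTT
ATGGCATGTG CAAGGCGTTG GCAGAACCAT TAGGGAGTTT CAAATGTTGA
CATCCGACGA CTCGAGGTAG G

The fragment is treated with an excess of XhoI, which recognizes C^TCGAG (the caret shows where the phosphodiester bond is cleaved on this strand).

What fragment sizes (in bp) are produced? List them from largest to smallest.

XhoI sites (CTCGAG) start at positions 6, 111.
XhoI cuts after the first base of each site, so after positions 6, 111.
Linear molecule, 2 cuts → 3 fragments:
  1–6 → 6 bp
  7–111 → 105 bp
  112–121 → 10 bp
Sorted largest to smallest: 105, 10, 6 bp.

105, 10, 6 bp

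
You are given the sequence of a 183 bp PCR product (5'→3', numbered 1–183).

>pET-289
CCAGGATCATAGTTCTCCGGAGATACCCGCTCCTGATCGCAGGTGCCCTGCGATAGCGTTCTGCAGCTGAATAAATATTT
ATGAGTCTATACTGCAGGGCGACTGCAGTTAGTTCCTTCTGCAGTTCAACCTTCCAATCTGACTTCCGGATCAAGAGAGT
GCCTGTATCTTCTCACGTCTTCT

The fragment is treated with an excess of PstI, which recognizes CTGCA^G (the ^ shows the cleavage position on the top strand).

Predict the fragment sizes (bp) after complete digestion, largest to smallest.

65, 60, 31, 16, 11 bp

PstI sites (CTGCAG) start at positions 61, 92, 103, 119.
PstI cuts after base 5 of each site (before the last base), so after positions 65, 96, 107, 123.
Linear molecule, 4 cuts → 5 fragments:
  1–65 → 65 bp
  66–96 → 31 bp
  97–107 → 11 bp
  108–123 → 16 bp
  124–183 → 60 bp
Sorted largest to smallest: 65, 60, 31, 16, 11 bp.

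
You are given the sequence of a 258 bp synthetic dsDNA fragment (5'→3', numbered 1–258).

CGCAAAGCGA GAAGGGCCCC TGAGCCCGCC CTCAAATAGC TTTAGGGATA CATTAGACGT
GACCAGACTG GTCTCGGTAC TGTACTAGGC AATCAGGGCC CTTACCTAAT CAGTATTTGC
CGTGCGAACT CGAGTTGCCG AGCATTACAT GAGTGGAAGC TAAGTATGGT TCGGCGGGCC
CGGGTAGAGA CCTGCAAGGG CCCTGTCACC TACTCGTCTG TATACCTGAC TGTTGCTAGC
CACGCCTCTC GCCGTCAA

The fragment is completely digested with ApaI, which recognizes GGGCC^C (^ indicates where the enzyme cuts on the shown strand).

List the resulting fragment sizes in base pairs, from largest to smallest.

82, 80, 56, 22, 18 bp

ApaI sites (GGGCCC) start at positions 14, 96, 176, 198.
ApaI cuts after base 5 of each site (before the last base), so after positions 18, 100, 180, 202.
Linear molecule, 4 cuts → 5 fragments:
  1–18 → 18 bp
  19–100 → 82 bp
  101–180 → 80 bp
  181–202 → 22 bp
  203–258 → 56 bp
Sorted largest to smallest: 82, 80, 56, 22, 18 bp.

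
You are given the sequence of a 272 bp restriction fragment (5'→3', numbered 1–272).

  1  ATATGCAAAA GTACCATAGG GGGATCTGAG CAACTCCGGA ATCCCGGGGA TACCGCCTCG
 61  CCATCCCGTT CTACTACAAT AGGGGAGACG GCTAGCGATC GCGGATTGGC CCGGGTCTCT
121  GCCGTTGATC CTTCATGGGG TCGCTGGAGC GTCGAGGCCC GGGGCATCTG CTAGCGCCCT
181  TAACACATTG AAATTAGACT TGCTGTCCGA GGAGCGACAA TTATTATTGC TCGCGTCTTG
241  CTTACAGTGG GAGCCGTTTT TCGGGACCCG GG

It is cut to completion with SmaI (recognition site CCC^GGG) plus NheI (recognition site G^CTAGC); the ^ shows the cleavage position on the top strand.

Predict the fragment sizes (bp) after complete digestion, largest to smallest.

99, 48, 46, 45, 21, 10, 3 bp

SmaI sites (CCCGGG) start at positions 43, 110, 158, 267.
SmaI cuts after base 3 of each site, so after positions 45, 112, 160, 269.
NheI sites (GCTAGC) start at positions 91, 170.
NheI cuts after the first base of each site, so after positions 91, 170.
Combined cut positions: 45, 91, 112, 160, 170, 269.
Linear molecule, 6 cuts → 7 fragments:
  1–45 → 45 bp
  46–91 → 46 bp
  92–112 → 21 bp
  113–160 → 48 bp
  161–170 → 10 bp
  171–269 → 99 bp
  270–272 → 3 bp
Sorted largest to smallest: 99, 48, 46, 45, 21, 10, 3 bp.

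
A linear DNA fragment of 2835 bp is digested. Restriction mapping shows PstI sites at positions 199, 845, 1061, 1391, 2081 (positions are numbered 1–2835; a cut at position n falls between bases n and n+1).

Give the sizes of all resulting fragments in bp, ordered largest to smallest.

Linear molecule, 5 cuts → 6 fragments:
  199 − 0 = 199 bp
  845 − 199 = 646 bp
  1061 − 845 = 216 bp
  1391 − 1061 = 330 bp
  2081 − 1391 = 690 bp
  2835 − 2081 = 754 bp
Sorted largest to smallest: 754, 690, 646, 330, 216, 199 bp.

754, 690, 646, 330, 216, 199 bp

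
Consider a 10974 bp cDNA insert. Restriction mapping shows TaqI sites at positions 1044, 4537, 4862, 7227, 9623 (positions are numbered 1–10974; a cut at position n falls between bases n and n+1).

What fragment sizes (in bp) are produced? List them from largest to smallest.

3493, 2396, 2365, 1351, 1044, 325 bp

Linear molecule, 5 cuts → 6 fragments:
  1044 − 0 = 1044 bp
  4537 − 1044 = 3493 bp
  4862 − 4537 = 325 bp
  7227 − 4862 = 2365 bp
  9623 − 7227 = 2396 bp
  10974 − 9623 = 1351 bp
Sorted largest to smallest: 3493, 2396, 2365, 1351, 1044, 325 bp.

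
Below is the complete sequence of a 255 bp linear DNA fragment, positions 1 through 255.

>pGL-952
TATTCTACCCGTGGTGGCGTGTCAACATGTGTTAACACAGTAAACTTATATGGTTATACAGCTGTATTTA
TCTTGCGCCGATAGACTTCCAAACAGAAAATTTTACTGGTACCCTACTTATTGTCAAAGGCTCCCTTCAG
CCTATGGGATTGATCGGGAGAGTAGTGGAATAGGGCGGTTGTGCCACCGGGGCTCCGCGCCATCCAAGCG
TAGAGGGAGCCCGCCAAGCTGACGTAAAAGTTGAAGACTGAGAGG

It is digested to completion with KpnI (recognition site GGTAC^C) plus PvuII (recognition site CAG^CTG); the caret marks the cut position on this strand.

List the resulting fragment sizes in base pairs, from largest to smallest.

143, 61, 51 bp

The KpnI site (GGTACC) starts at position 108.
KpnI cuts after base 5 of each site (before the last base), so after position 112.
The PvuII site (CAGCTG) starts at position 59.
PvuII cuts after base 3 of each site, so after position 61.
Combined cut positions: 61, 112.
Linear molecule, 2 cuts → 3 fragments:
  1–61 → 61 bp
  62–112 → 51 bp
  113–255 → 143 bp
Sorted largest to smallest: 143, 61, 51 bp.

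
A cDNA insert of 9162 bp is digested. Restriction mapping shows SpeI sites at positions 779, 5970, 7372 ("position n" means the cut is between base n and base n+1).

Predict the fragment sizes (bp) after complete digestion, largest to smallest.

Linear molecule, 3 cuts → 4 fragments:
  779 − 0 = 779 bp
  5970 − 779 = 5191 bp
  7372 − 5970 = 1402 bp
  9162 − 7372 = 1790 bp
Sorted largest to smallest: 5191, 1790, 1402, 779 bp.

5191, 1790, 1402, 779 bp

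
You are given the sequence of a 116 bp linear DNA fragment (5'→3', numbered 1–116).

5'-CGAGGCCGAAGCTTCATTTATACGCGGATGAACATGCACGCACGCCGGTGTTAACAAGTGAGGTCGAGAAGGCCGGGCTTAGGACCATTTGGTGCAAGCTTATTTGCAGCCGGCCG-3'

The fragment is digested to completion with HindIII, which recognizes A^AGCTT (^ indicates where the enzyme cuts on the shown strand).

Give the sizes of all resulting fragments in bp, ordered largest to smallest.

HindIII sites (AAGCTT) start at positions 9, 96.
HindIII cuts after the first base of each site, so after positions 9, 96.
Linear molecule, 2 cuts → 3 fragments:
  1–9 → 9 bp
  10–96 → 87 bp
  97–116 → 20 bp
Sorted largest to smallest: 87, 20, 9 bp.

87, 20, 9 bp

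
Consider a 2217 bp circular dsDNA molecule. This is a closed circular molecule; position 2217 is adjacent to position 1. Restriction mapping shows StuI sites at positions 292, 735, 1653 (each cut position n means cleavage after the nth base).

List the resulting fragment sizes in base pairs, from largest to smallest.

918, 856, 443 bp

Circular molecule, 3 cuts → 3 fragments:
  735 − 292 = 443 bp
  1653 − 735 = 918 bp
  wrap: 2217 − 1653 + 292 = 856 bp
Sorted largest to smallest: 918, 856, 443 bp.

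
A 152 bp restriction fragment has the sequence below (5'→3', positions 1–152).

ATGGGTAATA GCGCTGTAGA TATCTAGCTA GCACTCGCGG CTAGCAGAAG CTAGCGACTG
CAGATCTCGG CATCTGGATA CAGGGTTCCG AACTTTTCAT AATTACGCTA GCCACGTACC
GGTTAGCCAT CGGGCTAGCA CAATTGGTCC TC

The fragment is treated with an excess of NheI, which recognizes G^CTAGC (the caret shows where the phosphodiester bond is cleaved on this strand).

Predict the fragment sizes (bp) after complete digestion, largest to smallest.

NheI sites (GCTAGC) start at positions 27, 40, 50, 107, 134.
NheI cuts after the first base of each site, so after positions 27, 40, 50, 107, 134.
Linear molecule, 5 cuts → 6 fragments:
  1–27 → 27 bp
  28–40 → 13 bp
  41–50 → 10 bp
  51–107 → 57 bp
  108–134 → 27 bp
  135–152 → 18 bp
Sorted largest to smallest: 57, 27, 27, 18, 13, 10 bp.

57, 27, 27, 18, 13, 10 bp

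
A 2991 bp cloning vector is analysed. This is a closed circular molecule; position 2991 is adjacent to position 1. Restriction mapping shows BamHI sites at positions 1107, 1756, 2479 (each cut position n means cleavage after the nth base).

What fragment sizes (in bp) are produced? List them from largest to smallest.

Circular molecule, 3 cuts → 3 fragments:
  1756 − 1107 = 649 bp
  2479 − 1756 = 723 bp
  wrap: 2991 − 2479 + 1107 = 1619 bp
Sorted largest to smallest: 1619, 723, 649 bp.

1619, 723, 649 bp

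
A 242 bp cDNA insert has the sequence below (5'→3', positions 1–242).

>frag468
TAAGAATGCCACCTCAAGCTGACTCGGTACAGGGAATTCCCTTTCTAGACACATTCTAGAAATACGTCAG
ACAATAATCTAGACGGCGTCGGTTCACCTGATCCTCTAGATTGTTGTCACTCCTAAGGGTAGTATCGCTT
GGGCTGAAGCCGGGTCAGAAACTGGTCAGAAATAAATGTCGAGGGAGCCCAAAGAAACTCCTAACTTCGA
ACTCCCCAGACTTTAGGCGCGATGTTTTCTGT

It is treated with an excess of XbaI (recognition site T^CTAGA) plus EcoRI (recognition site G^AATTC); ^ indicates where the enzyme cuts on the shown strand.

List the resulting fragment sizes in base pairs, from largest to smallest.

XbaI sites (TCTAGA) start at positions 44, 55, 78, 105.
XbaI cuts after the first base of each site, so after positions 44, 55, 78, 105.
The EcoRI site (GAATTC) starts at position 34.
EcoRI cuts after the first base of each site, so after position 34.
Combined cut positions: 34, 44, 55, 78, 105.
Linear molecule, 5 cuts → 6 fragments:
  1–34 → 34 bp
  35–44 → 10 bp
  45–55 → 11 bp
  56–78 → 23 bp
  79–105 → 27 bp
  106–242 → 137 bp
Sorted largest to smallest: 137, 34, 27, 23, 11, 10 bp.

137, 34, 27, 23, 11, 10 bp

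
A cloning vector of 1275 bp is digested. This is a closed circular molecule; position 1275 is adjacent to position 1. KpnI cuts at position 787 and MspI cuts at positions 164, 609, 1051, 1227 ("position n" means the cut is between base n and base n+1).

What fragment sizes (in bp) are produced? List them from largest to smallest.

445, 264, 212, 178, 176 bp

Combined cut positions (sorted): 164, 609, 787, 1051, 1227.
Circular molecule, 5 cuts → 5 fragments:
  609 − 164 = 445 bp
  787 − 609 = 178 bp
  1051 − 787 = 264 bp
  1227 − 1051 = 176 bp
  wrap: 1275 − 1227 + 164 = 212 bp
Sorted largest to smallest: 445, 264, 212, 178, 176 bp.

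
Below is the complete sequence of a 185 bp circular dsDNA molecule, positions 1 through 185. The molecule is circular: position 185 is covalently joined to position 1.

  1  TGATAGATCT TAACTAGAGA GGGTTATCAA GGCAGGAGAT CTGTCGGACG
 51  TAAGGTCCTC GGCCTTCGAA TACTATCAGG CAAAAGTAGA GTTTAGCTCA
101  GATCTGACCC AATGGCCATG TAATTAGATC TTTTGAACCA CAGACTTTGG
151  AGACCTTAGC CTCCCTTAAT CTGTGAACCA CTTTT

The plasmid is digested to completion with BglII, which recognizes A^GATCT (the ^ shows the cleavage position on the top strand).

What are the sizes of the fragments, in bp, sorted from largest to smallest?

64, 63, 32, 26 bp

BglII sites (AGATCT) start at positions 5, 37, 100, 126.
BglII cuts after the first base of each site, so after positions 5, 37, 100, 126.
Circular molecule, 4 cuts → 4 fragments:
  6–37 → 32 bp
  38–100 → 63 bp
  101–126 → 26 bp
  127–185 then 1–5 → 59 + 5 = 64 bp
Sorted largest to smallest: 64, 63, 32, 26 bp.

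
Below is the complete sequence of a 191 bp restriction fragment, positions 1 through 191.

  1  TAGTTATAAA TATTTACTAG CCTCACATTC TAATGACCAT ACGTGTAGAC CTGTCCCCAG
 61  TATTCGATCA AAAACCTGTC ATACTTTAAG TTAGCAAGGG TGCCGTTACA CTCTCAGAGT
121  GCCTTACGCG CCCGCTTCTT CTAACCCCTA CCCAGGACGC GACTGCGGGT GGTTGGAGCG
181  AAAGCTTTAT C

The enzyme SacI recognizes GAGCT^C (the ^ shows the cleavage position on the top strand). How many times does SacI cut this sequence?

0

No occurrence of GAGCTC is present in the sequence.
SacI does not cut: 0 sites.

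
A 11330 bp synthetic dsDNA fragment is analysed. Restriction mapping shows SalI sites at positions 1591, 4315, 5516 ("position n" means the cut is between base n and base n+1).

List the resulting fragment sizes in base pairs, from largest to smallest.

5814, 2724, 1591, 1201 bp

Linear molecule, 3 cuts → 4 fragments:
  1591 − 0 = 1591 bp
  4315 − 1591 = 2724 bp
  5516 − 4315 = 1201 bp
  11330 − 5516 = 5814 bp
Sorted largest to smallest: 5814, 2724, 1591, 1201 bp.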